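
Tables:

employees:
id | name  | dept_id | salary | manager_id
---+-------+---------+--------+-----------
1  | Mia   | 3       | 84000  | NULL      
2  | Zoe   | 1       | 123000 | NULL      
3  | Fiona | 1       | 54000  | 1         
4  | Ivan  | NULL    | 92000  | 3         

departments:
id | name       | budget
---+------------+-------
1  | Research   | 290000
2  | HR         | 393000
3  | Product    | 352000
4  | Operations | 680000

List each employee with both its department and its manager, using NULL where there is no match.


Two LEFT JOINs from the same base table employees: one to departments via dept_id, one to employees itself via manager_id. Both are LEFT so every employee is preserved.
Match against departments:
  - employee 1 (Mia): dept_id=3 -> matches Product
  - employee 2 (Zoe): dept_id=1 -> matches Research
  - employee 3 (Fiona): dept_id=1 -> matches Research
  - employee 4 (Ivan): dept_id=NULL, no match -> kept with NULL
Match against employees (self):
  - employee 1 (Mia): manager_id=NULL -> NULL
  - employee 2 (Zoe): manager_id=NULL -> NULL
  - employee 3 (Fiona): manager_id=1 -> Mia
  - employee 4 (Ivan): manager_id=3 -> Fiona

SQL:
SELECT a.name, b.name AS department, c.name AS manager
FROM employees a
LEFT JOIN departments b ON a.dept_id = b.id
LEFT JOIN employees c ON a.manager_id = c.id

Result:
name  | department | manager
------+------------+--------
Mia   | Product    | NULL   
Zoe   | Research   | NULL   
Fiona | Research   | Mia    
Ivan  | NULL       | Fiona  


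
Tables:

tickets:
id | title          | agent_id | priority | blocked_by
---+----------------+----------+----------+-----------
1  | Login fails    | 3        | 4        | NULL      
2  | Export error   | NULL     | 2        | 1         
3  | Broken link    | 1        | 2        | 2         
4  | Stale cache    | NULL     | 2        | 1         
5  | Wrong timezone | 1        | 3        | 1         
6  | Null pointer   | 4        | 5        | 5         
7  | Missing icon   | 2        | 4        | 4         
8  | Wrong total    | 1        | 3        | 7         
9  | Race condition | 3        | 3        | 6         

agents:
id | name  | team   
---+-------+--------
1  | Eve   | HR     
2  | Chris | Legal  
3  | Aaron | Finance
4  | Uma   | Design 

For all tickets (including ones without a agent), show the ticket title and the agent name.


LEFT JOIN keeps every row from tickets (the left table); where agent_id has no match in agents, the agent columns become NULL. Walk through each ticket:
  - ticket 1 (Login fails): agent_id=3 -> matches Aaron
  - ticket 2 (Export error): agent_id=NULL, no match -> kept with NULL
  - ticket 3 (Broken link): agent_id=1 -> matches Eve
  - ticket 4 (Stale cache): agent_id=NULL, no match -> kept with NULL
  - ticket 5 (Wrong timezone): agent_id=1 -> matches Eve
  - ticket 6 (Null pointer): agent_id=4 -> matches Uma
  - ticket 7 (Missing icon): agent_id=2 -> matches Chris
  - ticket 8 (Wrong total): agent_id=1 -> matches Eve
  - ticket 9 (Race condition): agent_id=3 -> matches Aaron
All 9 rows appear; 2 have NULL agent.

SQL:
SELECT a.title, b.name AS agent
FROM tickets a
LEFT JOIN agents b ON a.agent_id = b.id

Result:
title          | agent
---------------+------
Login fails    | Aaron
Export error   | NULL 
Broken link    | Eve  
Stale cache    | NULL 
Wrong timezone | Eve  
Null pointer   | Uma  
Missing icon   | Chris
Wrong total    | Eve  
Race condition | Aaron


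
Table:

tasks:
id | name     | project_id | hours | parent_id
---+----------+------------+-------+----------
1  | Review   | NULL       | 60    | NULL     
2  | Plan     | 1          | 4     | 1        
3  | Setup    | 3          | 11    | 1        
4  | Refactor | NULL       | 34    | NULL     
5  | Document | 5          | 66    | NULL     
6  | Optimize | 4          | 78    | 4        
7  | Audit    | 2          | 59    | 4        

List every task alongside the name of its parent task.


This is a self-join: tasks is joined to a second copy of itself, matching each row's parent_id to another row's id. Use LEFT JOIN so rows with parent_id=NULL are kept.
  - task 1 (Review): parent_id=NULL -> NULL
  - task 2 (Plan): parent_id=1 -> Review
  - task 3 (Setup): parent_id=1 -> Review
  - task 4 (Refactor): parent_id=NULL -> NULL
  - task 5 (Document): parent_id=NULL -> NULL
  - task 6 (Optimize): parent_id=4 -> Refactor
  - task 7 (Audit): parent_id=4 -> Refactor

SQL:
SELECT a.name AS item, b.name AS parent
FROM tasks a
LEFT JOIN tasks b ON a.parent_id = b.id

Result:
item     | parent  
---------+---------
Review   | NULL    
Plan     | Review  
Setup    | Review  
Refactor | NULL    
Document | NULL    
Optimize | Refactor
Audit    | Refactor


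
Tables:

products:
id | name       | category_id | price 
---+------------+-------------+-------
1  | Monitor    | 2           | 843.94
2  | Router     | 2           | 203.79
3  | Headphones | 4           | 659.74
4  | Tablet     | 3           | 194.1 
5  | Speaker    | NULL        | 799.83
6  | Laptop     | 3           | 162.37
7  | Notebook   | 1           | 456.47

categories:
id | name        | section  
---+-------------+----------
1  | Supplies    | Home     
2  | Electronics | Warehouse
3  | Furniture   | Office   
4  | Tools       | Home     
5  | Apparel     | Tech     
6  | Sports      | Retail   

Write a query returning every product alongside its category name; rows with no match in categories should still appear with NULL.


LEFT JOIN keeps every row from products (the left table); where category_id has no match in categories, the category columns become NULL. Walk through each product:
  - product 1 (Monitor): category_id=2 -> matches Electronics
  - product 2 (Router): category_id=2 -> matches Electronics
  - product 3 (Headphones): category_id=4 -> matches Tools
  - product 4 (Tablet): category_id=3 -> matches Furniture
  - product 5 (Speaker): category_id=NULL, no match -> kept with NULL
  - product 6 (Laptop): category_id=3 -> matches Furniture
  - product 7 (Notebook): category_id=1 -> matches Supplies
All 7 rows appear; 1 has NULL category.

SQL:
SELECT a.name, b.name AS category
FROM products a
LEFT JOIN categories b ON a.category_id = b.id

Result:
name       | category   
-----------+------------
Monitor    | Electronics
Router     | Electronics
Headphones | Tools      
Tablet     | Furniture  
Speaker    | NULL       
Laptop     | Furniture  
Notebook   | Supplies   


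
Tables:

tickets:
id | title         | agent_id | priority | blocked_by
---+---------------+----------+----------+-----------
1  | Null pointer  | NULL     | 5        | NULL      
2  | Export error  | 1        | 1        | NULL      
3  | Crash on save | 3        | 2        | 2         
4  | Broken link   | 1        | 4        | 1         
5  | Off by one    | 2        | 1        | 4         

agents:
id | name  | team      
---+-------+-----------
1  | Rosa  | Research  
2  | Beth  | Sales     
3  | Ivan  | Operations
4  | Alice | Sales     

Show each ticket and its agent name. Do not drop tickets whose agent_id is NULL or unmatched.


LEFT JOIN keeps every row from tickets (the left table); where agent_id has no match in agents, the agent columns become NULL. Walk through each ticket:
  - ticket 1 (Null pointer): agent_id=NULL, no match -> kept with NULL
  - ticket 2 (Export error): agent_id=1 -> matches Rosa
  - ticket 3 (Crash on save): agent_id=3 -> matches Ivan
  - ticket 4 (Broken link): agent_id=1 -> matches Rosa
  - ticket 5 (Off by one): agent_id=2 -> matches Beth
All 5 rows appear; 1 has NULL agent.

SQL:
SELECT a.title, b.name AS agent
FROM tickets a
LEFT JOIN agents b ON a.agent_id = b.id

Result:
title         | agent
--------------+------
Null pointer  | NULL 
Export error  | Rosa 
Crash on save | Ivan 
Broken link   | Rosa 
Off by one    | Beth 


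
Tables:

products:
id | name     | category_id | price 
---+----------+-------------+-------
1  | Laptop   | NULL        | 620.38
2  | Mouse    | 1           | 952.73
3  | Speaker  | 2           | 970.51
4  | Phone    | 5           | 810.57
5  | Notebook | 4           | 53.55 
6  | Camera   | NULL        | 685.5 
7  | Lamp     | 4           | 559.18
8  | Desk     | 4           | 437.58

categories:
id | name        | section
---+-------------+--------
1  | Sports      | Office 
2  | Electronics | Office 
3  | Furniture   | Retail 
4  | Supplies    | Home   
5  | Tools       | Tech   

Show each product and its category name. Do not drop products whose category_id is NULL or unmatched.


LEFT JOIN keeps every row from products (the left table); where category_id has no match in categories, the category columns become NULL. Walk through each product:
  - product 1 (Laptop): category_id=NULL, no match -> kept with NULL
  - product 2 (Mouse): category_id=1 -> matches Sports
  - product 3 (Speaker): category_id=2 -> matches Electronics
  - product 4 (Phone): category_id=5 -> matches Tools
  - product 5 (Notebook): category_id=4 -> matches Supplies
  - product 6 (Camera): category_id=NULL, no match -> kept with NULL
  - product 7 (Lamp): category_id=4 -> matches Supplies
  - product 8 (Desk): category_id=4 -> matches Supplies
All 8 rows appear; 2 have NULL category.

SQL:
SELECT a.name, b.name AS category
FROM products a
LEFT JOIN categories b ON a.category_id = b.id

Result:
name     | category   
---------+------------
Laptop   | NULL       
Mouse    | Sports     
Speaker  | Electronics
Phone    | Tools      
Notebook | Supplies   
Camera   | NULL       
Lamp     | Supplies   
Desk     | Supplies   


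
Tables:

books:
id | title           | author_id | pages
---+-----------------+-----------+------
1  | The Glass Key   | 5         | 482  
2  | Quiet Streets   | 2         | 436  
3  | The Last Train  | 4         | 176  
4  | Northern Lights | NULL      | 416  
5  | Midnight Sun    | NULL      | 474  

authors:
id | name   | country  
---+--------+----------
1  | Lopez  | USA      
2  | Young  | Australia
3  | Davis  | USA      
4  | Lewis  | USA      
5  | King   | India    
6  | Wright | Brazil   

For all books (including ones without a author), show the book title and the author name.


LEFT JOIN keeps every row from books (the left table); where author_id has no match in authors, the author columns become NULL. Walk through each book:
  - book 1 (The Glass Key): author_id=5 -> matches King
  - book 2 (Quiet Streets): author_id=2 -> matches Young
  - book 3 (The Last Train): author_id=4 -> matches Lewis
  - book 4 (Northern Lights): author_id=NULL, no match -> kept with NULL
  - book 5 (Midnight Sun): author_id=NULL, no match -> kept with NULL
All 5 rows appear; 2 have NULL author.

SQL:
SELECT a.title, b.name AS author
FROM books a
LEFT JOIN authors b ON a.author_id = b.id

Result:
title           | author
----------------+-------
The Glass Key   | King  
Quiet Streets   | Young 
The Last Train  | Lewis 
Northern Lights | NULL  
Midnight Sun    | NULL  


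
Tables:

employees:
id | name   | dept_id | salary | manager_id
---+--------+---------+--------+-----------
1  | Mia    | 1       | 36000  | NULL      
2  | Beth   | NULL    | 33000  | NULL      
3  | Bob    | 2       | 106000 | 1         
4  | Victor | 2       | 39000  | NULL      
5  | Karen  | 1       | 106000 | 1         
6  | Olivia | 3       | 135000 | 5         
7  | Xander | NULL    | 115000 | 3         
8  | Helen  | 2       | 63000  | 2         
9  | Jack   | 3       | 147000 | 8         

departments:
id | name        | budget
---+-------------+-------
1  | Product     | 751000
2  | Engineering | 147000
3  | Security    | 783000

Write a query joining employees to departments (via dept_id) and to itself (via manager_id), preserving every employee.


Two LEFT JOINs from the same base table employees: one to departments via dept_id, one to employees itself via manager_id. Both are LEFT so every employee is preserved.
Match against departments:
  - employee 1 (Mia): dept_id=1 -> matches Product
  - employee 2 (Beth): dept_id=NULL, no match -> kept with NULL
  - employee 3 (Bob): dept_id=2 -> matches Engineering
  - employee 4 (Victor): dept_id=2 -> matches Engineering
  - employee 5 (Karen): dept_id=1 -> matches Product
  - employee 6 (Olivia): dept_id=3 -> matches Security
  - employee 7 (Xander): dept_id=NULL, no match -> kept with NULL
  - employee 8 (Helen): dept_id=2 -> matches Engineering
  - employee 9 (Jack): dept_id=3 -> matches Security
Match against employees (self):
  - employee 1 (Mia): manager_id=NULL -> NULL
  - employee 2 (Beth): manager_id=NULL -> NULL
  - employee 3 (Bob): manager_id=1 -> Mia
  - employee 4 (Victor): manager_id=NULL -> NULL
  - employee 5 (Karen): manager_id=1 -> Mia
  - employee 6 (Olivia): manager_id=5 -> Karen
  - employee 7 (Xander): manager_id=3 -> Bob
  - employee 8 (Helen): manager_id=2 -> Beth
  - employee 9 (Jack): manager_id=8 -> Helen

SQL:
SELECT a.name, b.name AS department, c.name AS manager
FROM employees a
LEFT JOIN departments b ON a.dept_id = b.id
LEFT JOIN employees c ON a.manager_id = c.id

Result:
name   | department  | manager
-------+-------------+--------
Mia    | Product     | NULL   
Beth   | NULL        | NULL   
Bob    | Engineering | Mia    
Victor | Engineering | NULL   
Karen  | Product     | Mia    
Olivia | Security    | Karen  
Xander | NULL        | Bob    
Helen  | Engineering | Beth   
Jack   | Security    | Helen  


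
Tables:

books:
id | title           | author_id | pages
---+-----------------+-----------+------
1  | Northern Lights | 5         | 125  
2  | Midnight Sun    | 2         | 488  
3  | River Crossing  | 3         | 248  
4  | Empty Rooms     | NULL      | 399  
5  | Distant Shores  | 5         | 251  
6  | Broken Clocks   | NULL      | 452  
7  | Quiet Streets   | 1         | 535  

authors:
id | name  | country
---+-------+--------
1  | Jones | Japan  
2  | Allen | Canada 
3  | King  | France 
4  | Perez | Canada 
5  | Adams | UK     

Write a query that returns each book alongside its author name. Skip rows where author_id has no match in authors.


INNER JOIN keeps only books rows whose author_id matches an id in authors. Walk through each book:
  - book 1 (Northern Lights): author_id=5 -> matches Adams
  - book 2 (Midnight Sun): author_id=2 -> matches Allen
  - book 3 (River Crossing): author_id=3 -> matches King
  - book 4 (Empty Rooms): author_id=NULL, no match -> dropped
  - book 5 (Distant Shores): author_id=5 -> matches Adams
  - book 6 (Broken Clocks): author_id=NULL, no match -> dropped
  - book 7 (Quiet Streets): author_id=1 -> matches Jones
So 2 of 7 rows are dropped.

SQL:
SELECT a.title, b.name AS author
FROM books a
INNER JOIN authors b ON a.author_id = b.id

Result:
title           | author
----------------+-------
Northern Lights | Adams 
Midnight Sun    | Allen 
River Crossing  | King  
Distant Shores  | Adams 
Quiet Streets   | Jones 


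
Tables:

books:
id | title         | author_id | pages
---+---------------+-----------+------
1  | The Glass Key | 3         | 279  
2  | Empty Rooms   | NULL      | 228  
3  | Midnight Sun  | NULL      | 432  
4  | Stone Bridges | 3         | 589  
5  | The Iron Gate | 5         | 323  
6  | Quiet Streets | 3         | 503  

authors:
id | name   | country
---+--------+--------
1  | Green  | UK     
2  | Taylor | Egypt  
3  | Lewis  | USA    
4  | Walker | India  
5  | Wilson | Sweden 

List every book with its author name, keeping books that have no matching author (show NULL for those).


LEFT JOIN keeps every row from books (the left table); where author_id has no match in authors, the author columns become NULL. Walk through each book:
  - book 1 (The Glass Key): author_id=3 -> matches Lewis
  - book 2 (Empty Rooms): author_id=NULL, no match -> kept with NULL
  - book 3 (Midnight Sun): author_id=NULL, no match -> kept with NULL
  - book 4 (Stone Bridges): author_id=3 -> matches Lewis
  - book 5 (The Iron Gate): author_id=5 -> matches Wilson
  - book 6 (Quiet Streets): author_id=3 -> matches Lewis
All 6 rows appear; 2 have NULL author.

SQL:
SELECT a.title, b.name AS author
FROM books a
LEFT JOIN authors b ON a.author_id = b.id

Result:
title         | author
--------------+-------
The Glass Key | Lewis 
Empty Rooms   | NULL  
Midnight Sun  | NULL  
Stone Bridges | Lewis 
The Iron Gate | Wilson
Quiet Streets | Lewis 


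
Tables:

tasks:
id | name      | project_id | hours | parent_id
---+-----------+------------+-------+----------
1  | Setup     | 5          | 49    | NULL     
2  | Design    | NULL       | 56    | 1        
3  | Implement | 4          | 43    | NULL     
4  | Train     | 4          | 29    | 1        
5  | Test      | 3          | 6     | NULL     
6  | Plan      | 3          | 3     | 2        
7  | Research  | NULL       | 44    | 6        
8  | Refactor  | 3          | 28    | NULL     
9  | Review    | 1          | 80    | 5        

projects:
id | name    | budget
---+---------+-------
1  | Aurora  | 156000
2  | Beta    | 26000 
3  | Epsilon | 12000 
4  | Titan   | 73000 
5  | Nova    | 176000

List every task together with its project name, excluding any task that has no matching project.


INNER JOIN keeps only tasks rows whose project_id matches an id in projects. Walk through each task:
  - task 1 (Setup): project_id=5 -> matches Nova
  - task 2 (Design): project_id=NULL, no match -> dropped
  - task 3 (Implement): project_id=4 -> matches Titan
  - task 4 (Train): project_id=4 -> matches Titan
  - task 5 (Test): project_id=3 -> matches Epsilon
  - task 6 (Plan): project_id=3 -> matches Epsilon
  - task 7 (Research): project_id=NULL, no match -> dropped
  - task 8 (Refactor): project_id=3 -> matches Epsilon
  - task 9 (Review): project_id=1 -> matches Aurora
So 2 of 9 rows are dropped.

SQL:
SELECT a.name, b.name AS project
FROM tasks a
INNER JOIN projects b ON a.project_id = b.id

Result:
name      | project
----------+--------
Setup     | Nova   
Implement | Titan  
Train     | Titan  
Test      | Epsilon
Plan      | Epsilon
Refactor  | Epsilon
Review    | Aurora 


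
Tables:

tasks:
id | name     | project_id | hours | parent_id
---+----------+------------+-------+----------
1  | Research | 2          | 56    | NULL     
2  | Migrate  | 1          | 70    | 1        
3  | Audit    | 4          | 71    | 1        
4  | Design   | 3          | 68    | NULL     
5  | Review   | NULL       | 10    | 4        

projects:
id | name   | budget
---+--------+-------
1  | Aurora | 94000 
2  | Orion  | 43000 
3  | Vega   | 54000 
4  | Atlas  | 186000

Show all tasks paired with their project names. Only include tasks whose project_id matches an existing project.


INNER JOIN keeps only tasks rows whose project_id matches an id in projects. Walk through each task:
  - task 1 (Research): project_id=2 -> matches Orion
  - task 2 (Migrate): project_id=1 -> matches Aurora
  - task 3 (Audit): project_id=4 -> matches Atlas
  - task 4 (Design): project_id=3 -> matches Vega
  - task 5 (Review): project_id=NULL, no match -> dropped
So 1 of 5 rows is dropped.

SQL:
SELECT a.name, b.name AS project
FROM tasks a
INNER JOIN projects b ON a.project_id = b.id

Result:
name     | project
---------+--------
Research | Orion  
Migrate  | Aurora 
Audit    | Atlas  
Design   | Vega   


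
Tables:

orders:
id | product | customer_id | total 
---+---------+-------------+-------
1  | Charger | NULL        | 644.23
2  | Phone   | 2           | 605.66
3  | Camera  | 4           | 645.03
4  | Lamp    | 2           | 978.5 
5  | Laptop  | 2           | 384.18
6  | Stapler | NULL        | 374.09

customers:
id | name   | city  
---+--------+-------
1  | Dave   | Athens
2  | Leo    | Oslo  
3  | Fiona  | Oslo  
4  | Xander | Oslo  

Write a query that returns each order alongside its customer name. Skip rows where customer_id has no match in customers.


INNER JOIN keeps only orders rows whose customer_id matches an id in customers. Walk through each order:
  - order 1 (Charger): customer_id=NULL, no match -> dropped
  - order 2 (Phone): customer_id=2 -> matches Leo
  - order 3 (Camera): customer_id=4 -> matches Xander
  - order 4 (Lamp): customer_id=2 -> matches Leo
  - order 5 (Laptop): customer_id=2 -> matches Leo
  - order 6 (Stapler): customer_id=NULL, no match -> dropped
So 2 of 6 rows are dropped.

SQL:
SELECT a.product, b.name AS customer
FROM orders a
INNER JOIN customers b ON a.customer_id = b.id

Result:
product | customer
--------+---------
Phone   | Leo     
Camera  | Xander  
Lamp    | Leo     
Laptop  | Leo     


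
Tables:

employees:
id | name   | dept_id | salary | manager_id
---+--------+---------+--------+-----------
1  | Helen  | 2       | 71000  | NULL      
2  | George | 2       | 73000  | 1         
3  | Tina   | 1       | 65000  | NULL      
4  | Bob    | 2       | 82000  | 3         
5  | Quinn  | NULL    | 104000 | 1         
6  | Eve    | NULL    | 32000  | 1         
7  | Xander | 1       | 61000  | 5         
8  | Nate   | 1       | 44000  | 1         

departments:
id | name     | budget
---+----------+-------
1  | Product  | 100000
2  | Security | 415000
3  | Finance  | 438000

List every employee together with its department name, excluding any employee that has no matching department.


INNER JOIN keeps only employees rows whose dept_id matches an id in departments. Walk through each employee:
  - employee 1 (Helen): dept_id=2 -> matches Security
  - employee 2 (George): dept_id=2 -> matches Security
  - employee 3 (Tina): dept_id=1 -> matches Product
  - employee 4 (Bob): dept_id=2 -> matches Security
  - employee 5 (Quinn): dept_id=NULL, no match -> dropped
  - employee 6 (Eve): dept_id=NULL, no match -> dropped
  - employee 7 (Xander): dept_id=1 -> matches Product
  - employee 8 (Nate): dept_id=1 -> matches Product
So 2 of 8 rows are dropped.

SQL:
SELECT a.name, b.name AS department
FROM employees a
INNER JOIN departments b ON a.dept_id = b.id

Result:
name   | department
-------+-----------
Helen  | Security  
George | Security  
Tina   | Product   
Bob    | Security  
Xander | Product   
Nate   | Product   


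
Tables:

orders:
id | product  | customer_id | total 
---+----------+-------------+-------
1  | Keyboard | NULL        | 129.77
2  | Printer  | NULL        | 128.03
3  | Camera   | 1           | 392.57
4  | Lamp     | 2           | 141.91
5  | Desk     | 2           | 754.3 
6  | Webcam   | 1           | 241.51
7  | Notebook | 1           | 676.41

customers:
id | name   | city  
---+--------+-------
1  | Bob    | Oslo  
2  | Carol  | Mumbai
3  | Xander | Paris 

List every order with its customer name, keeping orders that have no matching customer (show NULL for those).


LEFT JOIN keeps every row from orders (the left table); where customer_id has no match in customers, the customer columns become NULL. Walk through each order:
  - order 1 (Keyboard): customer_id=NULL, no match -> kept with NULL
  - order 2 (Printer): customer_id=NULL, no match -> kept with NULL
  - order 3 (Camera): customer_id=1 -> matches Bob
  - order 4 (Lamp): customer_id=2 -> matches Carol
  - order 5 (Desk): customer_id=2 -> matches Carol
  - order 6 (Webcam): customer_id=1 -> matches Bob
  - order 7 (Notebook): customer_id=1 -> matches Bob
All 7 rows appear; 2 have NULL customer.

SQL:
SELECT a.product, b.name AS customer
FROM orders a
LEFT JOIN customers b ON a.customer_id = b.id

Result:
product  | customer
---------+---------
Keyboard | NULL    
Printer  | NULL    
Camera   | Bob     
Lamp     | Carol   
Desk     | Carol   
Webcam   | Bob     
Notebook | Bob     


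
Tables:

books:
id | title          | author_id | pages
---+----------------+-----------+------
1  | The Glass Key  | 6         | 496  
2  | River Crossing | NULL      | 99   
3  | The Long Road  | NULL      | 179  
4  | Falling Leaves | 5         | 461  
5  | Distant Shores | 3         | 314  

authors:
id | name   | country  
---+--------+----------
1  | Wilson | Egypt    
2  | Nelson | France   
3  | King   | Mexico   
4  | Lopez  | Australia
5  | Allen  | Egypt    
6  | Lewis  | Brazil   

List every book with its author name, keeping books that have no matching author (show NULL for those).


LEFT JOIN keeps every row from books (the left table); where author_id has no match in authors, the author columns become NULL. Walk through each book:
  - book 1 (The Glass Key): author_id=6 -> matches Lewis
  - book 2 (River Crossing): author_id=NULL, no match -> kept with NULL
  - book 3 (The Long Road): author_id=NULL, no match -> kept with NULL
  - book 4 (Falling Leaves): author_id=5 -> matches Allen
  - book 5 (Distant Shores): author_id=3 -> matches King
All 5 rows appear; 2 have NULL author.

SQL:
SELECT a.title, b.name AS author
FROM books a
LEFT JOIN authors b ON a.author_id = b.id

Result:
title          | author
---------------+-------
The Glass Key  | Lewis 
River Crossing | NULL  
The Long Road  | NULL  
Falling Leaves | Allen 
Distant Shores | King  


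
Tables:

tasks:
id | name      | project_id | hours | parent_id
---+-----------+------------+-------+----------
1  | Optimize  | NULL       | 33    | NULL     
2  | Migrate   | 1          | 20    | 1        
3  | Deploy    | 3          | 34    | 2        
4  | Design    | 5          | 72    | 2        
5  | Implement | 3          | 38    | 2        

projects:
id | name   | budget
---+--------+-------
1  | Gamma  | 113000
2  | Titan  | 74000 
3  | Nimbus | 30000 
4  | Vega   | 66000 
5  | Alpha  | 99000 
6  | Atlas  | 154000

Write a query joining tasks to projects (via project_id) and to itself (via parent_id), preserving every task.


Two LEFT JOINs from the same base table tasks: one to projects via project_id, one to tasks itself via parent_id. Both are LEFT so every task is preserved.
Match against projects:
  - task 1 (Optimize): project_id=NULL, no match -> kept with NULL
  - task 2 (Migrate): project_id=1 -> matches Gamma
  - task 3 (Deploy): project_id=3 -> matches Nimbus
  - task 4 (Design): project_id=5 -> matches Alpha
  - task 5 (Implement): project_id=3 -> matches Nimbus
Match against tasks (self):
  - task 1 (Optimize): parent_id=NULL -> NULL
  - task 2 (Migrate): parent_id=1 -> Optimize
  - task 3 (Deploy): parent_id=2 -> Migrate
  - task 4 (Design): parent_id=2 -> Migrate
  - task 5 (Implement): parent_id=2 -> Migrate

SQL:
SELECT a.name, b.name AS project, c.name AS parent
FROM tasks a
LEFT JOIN projects b ON a.project_id = b.id
LEFT JOIN tasks c ON a.parent_id = c.id

Result:
name      | project | parent  
----------+---------+---------
Optimize  | NULL    | NULL    
Migrate   | Gamma   | Optimize
Deploy    | Nimbus  | Migrate 
Design    | Alpha   | Migrate 
Implement | Nimbus  | Migrate 


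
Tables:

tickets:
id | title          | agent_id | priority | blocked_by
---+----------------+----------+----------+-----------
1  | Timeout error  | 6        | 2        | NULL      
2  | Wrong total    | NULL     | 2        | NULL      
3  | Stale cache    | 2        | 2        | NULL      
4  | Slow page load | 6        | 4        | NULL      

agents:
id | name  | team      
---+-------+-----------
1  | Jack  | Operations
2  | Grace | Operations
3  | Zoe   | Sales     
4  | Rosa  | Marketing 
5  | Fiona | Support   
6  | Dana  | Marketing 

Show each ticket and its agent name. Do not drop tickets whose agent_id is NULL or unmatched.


LEFT JOIN keeps every row from tickets (the left table); where agent_id has no match in agents, the agent columns become NULL. Walk through each ticket:
  - ticket 1 (Timeout error): agent_id=6 -> matches Dana
  - ticket 2 (Wrong total): agent_id=NULL, no match -> kept with NULL
  - ticket 3 (Stale cache): agent_id=2 -> matches Grace
  - ticket 4 (Slow page load): agent_id=6 -> matches Dana
All 4 rows appear; 1 has NULL agent.

SQL:
SELECT a.title, b.name AS agent
FROM tickets a
LEFT JOIN agents b ON a.agent_id = b.id

Result:
title          | agent
---------------+------
Timeout error  | Dana 
Wrong total    | NULL 
Stale cache    | Grace
Slow page load | Dana 


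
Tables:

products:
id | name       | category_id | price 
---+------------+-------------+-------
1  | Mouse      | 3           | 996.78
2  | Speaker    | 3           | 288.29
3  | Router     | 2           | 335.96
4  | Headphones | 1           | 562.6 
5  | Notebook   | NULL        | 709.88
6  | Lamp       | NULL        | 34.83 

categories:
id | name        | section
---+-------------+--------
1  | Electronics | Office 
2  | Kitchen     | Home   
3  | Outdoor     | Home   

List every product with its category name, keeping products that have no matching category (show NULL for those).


LEFT JOIN keeps every row from products (the left table); where category_id has no match in categories, the category columns become NULL. Walk through each product:
  - product 1 (Mouse): category_id=3 -> matches Outdoor
  - product 2 (Speaker): category_id=3 -> matches Outdoor
  - product 3 (Router): category_id=2 -> matches Kitchen
  - product 4 (Headphones): category_id=1 -> matches Electronics
  - product 5 (Notebook): category_id=NULL, no match -> kept with NULL
  - product 6 (Lamp): category_id=NULL, no match -> kept with NULL
All 6 rows appear; 2 have NULL category.

SQL:
SELECT a.name, b.name AS category
FROM products a
LEFT JOIN categories b ON a.category_id = b.id

Result:
name       | category   
-----------+------------
Mouse      | Outdoor    
Speaker    | Outdoor    
Router     | Kitchen    
Headphones | Electronics
Notebook   | NULL       
Lamp       | NULL       


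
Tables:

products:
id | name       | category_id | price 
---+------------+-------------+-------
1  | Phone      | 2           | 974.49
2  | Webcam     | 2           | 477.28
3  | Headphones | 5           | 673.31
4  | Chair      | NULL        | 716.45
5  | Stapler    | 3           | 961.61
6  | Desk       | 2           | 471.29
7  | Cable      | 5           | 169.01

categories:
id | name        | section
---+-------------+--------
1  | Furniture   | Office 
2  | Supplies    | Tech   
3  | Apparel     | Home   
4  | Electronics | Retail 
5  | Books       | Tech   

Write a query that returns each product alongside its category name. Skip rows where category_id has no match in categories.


INNER JOIN keeps only products rows whose category_id matches an id in categories. Walk through each product:
  - product 1 (Phone): category_id=2 -> matches Supplies
  - product 2 (Webcam): category_id=2 -> matches Supplies
  - product 3 (Headphones): category_id=5 -> matches Books
  - product 4 (Chair): category_id=NULL, no match -> dropped
  - product 5 (Stapler): category_id=3 -> matches Apparel
  - product 6 (Desk): category_id=2 -> matches Supplies
  - product 7 (Cable): category_id=5 -> matches Books
So 1 of 7 rows is dropped.

SQL:
SELECT a.name, b.name AS category
FROM products a
INNER JOIN categories b ON a.category_id = b.id

Result:
name       | category
-----------+---------
Phone      | Supplies
Webcam     | Supplies
Headphones | Books   
Stapler    | Apparel 
Desk       | Supplies
Cable      | Books   


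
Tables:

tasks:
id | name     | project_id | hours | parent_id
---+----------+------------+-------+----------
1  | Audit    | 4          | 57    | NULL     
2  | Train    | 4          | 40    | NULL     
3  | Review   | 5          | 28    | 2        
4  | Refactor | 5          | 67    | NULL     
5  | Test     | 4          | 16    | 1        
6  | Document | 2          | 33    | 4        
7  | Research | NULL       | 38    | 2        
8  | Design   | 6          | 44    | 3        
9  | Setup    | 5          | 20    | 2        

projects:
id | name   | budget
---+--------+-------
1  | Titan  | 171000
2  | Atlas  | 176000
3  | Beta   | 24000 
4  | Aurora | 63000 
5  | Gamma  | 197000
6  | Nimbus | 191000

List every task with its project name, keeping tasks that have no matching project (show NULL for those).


LEFT JOIN keeps every row from tasks (the left table); where project_id has no match in projects, the project columns become NULL. Walk through each task:
  - task 1 (Audit): project_id=4 -> matches Aurora
  - task 2 (Train): project_id=4 -> matches Aurora
  - task 3 (Review): project_id=5 -> matches Gamma
  - task 4 (Refactor): project_id=5 -> matches Gamma
  - task 5 (Test): project_id=4 -> matches Aurora
  - task 6 (Document): project_id=2 -> matches Atlas
  - task 7 (Research): project_id=NULL, no match -> kept with NULL
  - task 8 (Design): project_id=6 -> matches Nimbus
  - task 9 (Setup): project_id=5 -> matches Gamma
All 9 rows appear; 1 has NULL project.

SQL:
SELECT a.name, b.name AS project
FROM tasks a
LEFT JOIN projects b ON a.project_id = b.id

Result:
name     | project
---------+--------
Audit    | Aurora 
Train    | Aurora 
Review   | Gamma  
Refactor | Gamma  
Test     | Aurora 
Document | Atlas  
Research | NULL   
Design   | Nimbus 
Setup    | Gamma  


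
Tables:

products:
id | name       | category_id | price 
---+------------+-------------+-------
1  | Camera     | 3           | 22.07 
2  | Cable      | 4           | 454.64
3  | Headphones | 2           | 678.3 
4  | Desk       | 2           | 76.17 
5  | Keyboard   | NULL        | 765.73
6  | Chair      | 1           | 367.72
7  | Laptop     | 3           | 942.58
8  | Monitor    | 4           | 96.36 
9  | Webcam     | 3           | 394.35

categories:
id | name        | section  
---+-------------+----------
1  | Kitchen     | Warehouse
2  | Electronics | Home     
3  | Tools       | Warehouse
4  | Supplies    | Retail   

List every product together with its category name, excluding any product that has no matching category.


INNER JOIN keeps only products rows whose category_id matches an id in categories. Walk through each product:
  - product 1 (Camera): category_id=3 -> matches Tools
  - product 2 (Cable): category_id=4 -> matches Supplies
  - product 3 (Headphones): category_id=2 -> matches Electronics
  - product 4 (Desk): category_id=2 -> matches Electronics
  - product 5 (Keyboard): category_id=NULL, no match -> dropped
  - product 6 (Chair): category_id=1 -> matches Kitchen
  - product 7 (Laptop): category_id=3 -> matches Tools
  - product 8 (Monitor): category_id=4 -> matches Supplies
  - product 9 (Webcam): category_id=3 -> matches Tools
So 1 of 9 rows is dropped.

SQL:
SELECT a.name, b.name AS category
FROM products a
INNER JOIN categories b ON a.category_id = b.id

Result:
name       | category   
-----------+------------
Camera     | Tools      
Cable      | Supplies   
Headphones | Electronics
Desk       | Electronics
Chair      | Kitchen    
Laptop     | Tools      
Monitor    | Supplies   
Webcam     | Tools      


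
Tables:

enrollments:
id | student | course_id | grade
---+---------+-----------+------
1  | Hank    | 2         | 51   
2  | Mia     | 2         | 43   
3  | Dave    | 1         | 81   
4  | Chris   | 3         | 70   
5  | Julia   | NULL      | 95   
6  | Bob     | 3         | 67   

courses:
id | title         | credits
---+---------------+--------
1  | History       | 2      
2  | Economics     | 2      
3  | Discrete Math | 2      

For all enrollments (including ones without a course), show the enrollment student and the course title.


LEFT JOIN keeps every row from enrollments (the left table); where course_id has no match in courses, the course columns become NULL. Walk through each enrollment:
  - enrollment 1 (Hank): course_id=2 -> matches Economics
  - enrollment 2 (Mia): course_id=2 -> matches Economics
  - enrollment 3 (Dave): course_id=1 -> matches History
  - enrollment 4 (Chris): course_id=3 -> matches Discrete Math
  - enrollment 5 (Julia): course_id=NULL, no match -> kept with NULL
  - enrollment 6 (Bob): course_id=3 -> matches Discrete Math
All 6 rows appear; 1 has NULL course.

SQL:
SELECT a.student, b.title AS course
FROM enrollments a
LEFT JOIN courses b ON a.course_id = b.id

Result:
student | course       
--------+--------------
Hank    | Economics    
Mia     | Economics    
Dave    | History      
Chris   | Discrete Math
Julia   | NULL         
Bob     | Discrete Math


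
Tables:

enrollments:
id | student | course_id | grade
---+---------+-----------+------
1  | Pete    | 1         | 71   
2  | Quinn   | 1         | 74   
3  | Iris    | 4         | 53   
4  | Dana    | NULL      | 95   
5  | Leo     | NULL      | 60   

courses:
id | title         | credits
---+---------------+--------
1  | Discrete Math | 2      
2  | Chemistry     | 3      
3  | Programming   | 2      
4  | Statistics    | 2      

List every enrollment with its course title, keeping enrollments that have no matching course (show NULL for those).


LEFT JOIN keeps every row from enrollments (the left table); where course_id has no match in courses, the course columns become NULL. Walk through each enrollment:
  - enrollment 1 (Pete): course_id=1 -> matches Discrete Math
  - enrollment 2 (Quinn): course_id=1 -> matches Discrete Math
  - enrollment 3 (Iris): course_id=4 -> matches Statistics
  - enrollment 4 (Dana): course_id=NULL, no match -> kept with NULL
  - enrollment 5 (Leo): course_id=NULL, no match -> kept with NULL
All 5 rows appear; 2 have NULL course.

SQL:
SELECT a.student, b.title AS course
FROM enrollments a
LEFT JOIN courses b ON a.course_id = b.id

Result:
student | course       
--------+--------------
Pete    | Discrete Math
Quinn   | Discrete Math
Iris    | Statistics   
Dana    | NULL         
Leo     | NULL         


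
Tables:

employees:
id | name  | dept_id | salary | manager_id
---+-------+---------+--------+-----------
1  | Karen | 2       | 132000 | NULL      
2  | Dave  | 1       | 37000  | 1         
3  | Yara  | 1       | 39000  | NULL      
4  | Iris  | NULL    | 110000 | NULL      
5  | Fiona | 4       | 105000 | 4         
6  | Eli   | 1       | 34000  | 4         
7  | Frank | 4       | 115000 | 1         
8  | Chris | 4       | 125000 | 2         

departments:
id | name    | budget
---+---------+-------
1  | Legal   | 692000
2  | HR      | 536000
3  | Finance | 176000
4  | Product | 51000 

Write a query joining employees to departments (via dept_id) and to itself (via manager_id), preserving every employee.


Two LEFT JOINs from the same base table employees: one to departments via dept_id, one to employees itself via manager_id. Both are LEFT so every employee is preserved.
Match against departments:
  - employee 1 (Karen): dept_id=2 -> matches HR
  - employee 2 (Dave): dept_id=1 -> matches Legal
  - employee 3 (Yara): dept_id=1 -> matches Legal
  - employee 4 (Iris): dept_id=NULL, no match -> kept with NULL
  - employee 5 (Fiona): dept_id=4 -> matches Product
  - employee 6 (Eli): dept_id=1 -> matches Legal
  - employee 7 (Frank): dept_id=4 -> matches Product
  - employee 8 (Chris): dept_id=4 -> matches Product
Match against employees (self):
  - employee 1 (Karen): manager_id=NULL -> NULL
  - employee 2 (Dave): manager_id=1 -> Karen
  - employee 3 (Yara): manager_id=NULL -> NULL
  - employee 4 (Iris): manager_id=NULL -> NULL
  - employee 5 (Fiona): manager_id=4 -> Iris
  - employee 6 (Eli): manager_id=4 -> Iris
  - employee 7 (Frank): manager_id=1 -> Karen
  - employee 8 (Chris): manager_id=2 -> Dave

SQL:
SELECT a.name, b.name AS department, c.name AS manager
FROM employees a
LEFT JOIN departments b ON a.dept_id = b.id
LEFT JOIN employees c ON a.manager_id = c.id

Result:
name  | department | manager
------+------------+--------
Karen | HR         | NULL   
Dave  | Legal      | Karen  
Yara  | Legal      | NULL   
Iris  | NULL       | NULL   
Fiona | Product    | Iris   
Eli   | Legal      | Iris   
Frank | Product    | Karen  
Chris | Product    | Dave   


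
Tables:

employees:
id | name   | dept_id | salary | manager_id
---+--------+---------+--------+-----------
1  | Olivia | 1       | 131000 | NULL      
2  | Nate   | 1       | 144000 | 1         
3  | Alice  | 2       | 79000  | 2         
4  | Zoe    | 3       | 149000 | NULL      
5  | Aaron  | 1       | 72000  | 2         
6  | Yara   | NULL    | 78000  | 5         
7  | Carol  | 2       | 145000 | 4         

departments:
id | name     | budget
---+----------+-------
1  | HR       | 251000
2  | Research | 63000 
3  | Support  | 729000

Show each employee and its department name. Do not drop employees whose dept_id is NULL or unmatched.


LEFT JOIN keeps every row from employees (the left table); where dept_id has no match in departments, the department columns become NULL. Walk through each employee:
  - employee 1 (Olivia): dept_id=1 -> matches HR
  - employee 2 (Nate): dept_id=1 -> matches HR
  - employee 3 (Alice): dept_id=2 -> matches Research
  - employee 4 (Zoe): dept_id=3 -> matches Support
  - employee 5 (Aaron): dept_id=1 -> matches HR
  - employee 6 (Yara): dept_id=NULL, no match -> kept with NULL
  - employee 7 (Carol): dept_id=2 -> matches Research
All 7 rows appear; 1 has NULL department.

SQL:
SELECT a.name, b.name AS department
FROM employees a
LEFT JOIN departments b ON a.dept_id = b.id

Result:
name   | department
-------+-----------
Olivia | HR        
Nate   | HR        
Alice  | Research  
Zoe    | Support   
Aaron  | HR        
Yara   | NULL      
Carol  | Research  
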